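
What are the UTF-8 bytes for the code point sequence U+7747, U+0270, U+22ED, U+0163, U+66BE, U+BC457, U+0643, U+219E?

U+7747: 3-byte form → E7 9D 87.
U+0270: 2-byte form → C9 B0.
U+22ED: 3-byte form → E2 8B AD.
U+0163: 2-byte form → C5 A3.
U+66BE: 3-byte form → E6 9A BE.
U+BC457: 4-byte form → F2 BC 91 97.
U+0643: 2-byte form → D9 83.
U+219E: 3-byte form → E2 86 9E.
Concatenated (22 bytes): E7 9D 87 C9 B0 E2 8B AD C5 A3 E6 9A BE F2 BC 91 97 D9 83 E2 86 9E.

E7 9D 87 C9 B0 E2 8B AD C5 A3 E6 9A BE F2 BC 91 97 D9 83 E2 86 9E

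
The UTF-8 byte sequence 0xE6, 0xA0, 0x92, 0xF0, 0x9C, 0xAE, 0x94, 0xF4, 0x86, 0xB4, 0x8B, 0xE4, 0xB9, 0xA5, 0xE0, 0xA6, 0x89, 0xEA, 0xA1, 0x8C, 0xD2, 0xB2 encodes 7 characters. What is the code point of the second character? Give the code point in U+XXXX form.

Offset 0: leading byte 0xE6 = 11100110 → 3-byte char #1 = E6 A0 92.
Offset 3: leading byte 0xF0 = 11110000 → 4-byte char #2 = F0 9C AE 94.
Leading byte 0xF0 = 11110000 matches 11110xxx → 4-byte sequence.
Byte 1: 0xF0 = 11110000, payload 000 (3 bits).
Byte 2: 0x9C = 10011100 (10xxxxxx ✓), payload 011100.
Byte 3: 0xAE = 10101110 (10xxxxxx ✓), payload 101110.
Byte 4: 0x94 = 10010100 (10xxxxxx ✓), payload 010100.
Concatenate: 000011100101110010100 = 0x1CB94 (21 bits → U+1CB94).

U+1CB94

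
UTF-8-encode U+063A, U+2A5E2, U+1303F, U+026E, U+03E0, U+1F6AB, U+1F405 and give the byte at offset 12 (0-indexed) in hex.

U+063A → 2-byte form D8 BA at offsets 0–1.
U+2A5E2 → 4-byte form F0 AA 97 A2 at offsets 2–5.
U+1303F → 4-byte form F0 93 80 BF at offsets 6–9.
U+026E → 2-byte form C9 AE at offsets 10–11.
U+03E0 → 2-byte form CF A0 at offsets 12–13.
Offset 12 falls in char 5's range; it's byte 1 of CF A0 = 0xCF.

0xCF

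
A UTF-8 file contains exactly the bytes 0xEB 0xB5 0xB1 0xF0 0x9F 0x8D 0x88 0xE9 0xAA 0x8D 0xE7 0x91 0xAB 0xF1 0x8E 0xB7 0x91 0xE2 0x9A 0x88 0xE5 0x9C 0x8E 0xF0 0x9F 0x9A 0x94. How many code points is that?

8

Byte at offset 0: 0xEB = 11101011 → 3-byte char (#1). Advance 3.
Byte at offset 3: 0xF0 = 11110000 → 4-byte char (#2). Advance 4.
Byte at offset 7: 0xE9 = 11101001 → 3-byte char (#3). Advance 3.
Byte at offset 10: 0xE7 = 11100111 → 3-byte char (#4). Advance 3.
Byte at offset 13: 0xF1 = 11110001 → 4-byte char (#5). Advance 4.
Byte at offset 17: 0xE2 = 11100010 → 3-byte char (#6). Advance 3.
Byte at offset 20: 0xE5 = 11100101 → 3-byte char (#7). Advance 3.
Byte at offset 23: 0xF0 = 11110000 → 4-byte char (#8). Advance 4.
Reached end at offset 27 after 8 code points.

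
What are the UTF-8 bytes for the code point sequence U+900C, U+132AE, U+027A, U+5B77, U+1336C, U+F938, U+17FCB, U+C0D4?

E9 80 8C F0 93 8A AE C9 BA E5 AD B7 F0 93 8D AC EF A4 B8 F0 97 BF 8B EC 83 94

U+900C: 3-byte form → E9 80 8C.
U+132AE: 4-byte form → F0 93 8A AE.
U+027A: 2-byte form → C9 BA.
U+5B77: 3-byte form → E5 AD B7.
U+1336C: 4-byte form → F0 93 8D AC.
U+F938: 3-byte form → EF A4 B8.
U+17FCB: 4-byte form → F0 97 BF 8B.
U+C0D4: 3-byte form → EC 83 94.
Concatenated (26 bytes): E9 80 8C F0 93 8A AE C9 BA E5 AD B7 F0 93 8D AC EF A4 B8 F0 97 BF 8B EC 83 94.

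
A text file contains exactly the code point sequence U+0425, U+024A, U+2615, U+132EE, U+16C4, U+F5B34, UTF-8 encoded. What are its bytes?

D0 A5 C9 8A E2 98 95 F0 93 8B AE E1 9B 84 F3 B5 AC B4

U+0425: 2-byte form → D0 A5.
U+024A: 2-byte form → C9 8A.
U+2615: 3-byte form → E2 98 95.
U+132EE: 4-byte form → F0 93 8B AE.
U+16C4: 3-byte form → E1 9B 84.
U+F5B34: 4-byte form → F3 B5 AC B4.
Concatenated (18 bytes): D0 A5 C9 8A E2 98 95 F0 93 8B AE E1 9B 84 F3 B5 AC B4.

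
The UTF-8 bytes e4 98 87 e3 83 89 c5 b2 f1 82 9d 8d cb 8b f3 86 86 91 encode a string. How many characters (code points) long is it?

6

Byte at offset 0: 0xE4 = 11100100 → 3-byte char (#1). Advance 3.
Byte at offset 3: 0xE3 = 11100011 → 3-byte char (#2). Advance 3.
Byte at offset 6: 0xC5 = 11000101 → 2-byte char (#3). Advance 2.
Byte at offset 8: 0xF1 = 11110001 → 4-byte char (#4). Advance 4.
Byte at offset 12: 0xCB = 11001011 → 2-byte char (#5). Advance 2.
Byte at offset 14: 0xF3 = 11110011 → 4-byte char (#6). Advance 4.
Reached end at offset 18 after 6 code points.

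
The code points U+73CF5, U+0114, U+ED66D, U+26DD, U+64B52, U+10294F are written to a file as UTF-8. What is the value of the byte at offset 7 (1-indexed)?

0xF3

1-indexed offset 7 is 0-indexed offset 6.
U+73CF5 → 4-byte form F1 B3 B3 B5 at offsets 0–3.
U+0114 → 2-byte form C4 94 at offsets 4–5.
U+ED66D → 4-byte form F3 AD 99 AD at offsets 6–9.
Offset 6 falls in char 3's range; it's byte 1 of F3 AD 99 AD = 0xF3.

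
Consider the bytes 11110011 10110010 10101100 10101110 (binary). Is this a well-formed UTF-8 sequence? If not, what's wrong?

valid

Leading byte 0xF3 = 11110011 → 4-byte form.
Continuation bytes 0xB2=10110010, 0xAC=10101100, 0xAE=10101110 all match 10xxxxxx.
Decoded value 0xF2B2E is ≥ 0x10000 (shortest form) and not a surrogate.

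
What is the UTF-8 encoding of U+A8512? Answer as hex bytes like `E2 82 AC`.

F2 A8 94 92

U+A8512 = 0xA8512 = 689426 decimal. In range U+10000–U+10FFFF → 4-byte form: 11110xxx 10xxxxxx 10xxxxxx 10xxxxxx.
Binary (21 bits): 010101000010100010010.
Split 3+6+6+6: 010 | 101000 | 010100 | 010010.
Byte 1: 11110010 = 0xF2.
Byte 2: 10101000 = 0xA8.
Byte 3: 10010100 = 0x94.
Byte 4: 10010010 = 0x92.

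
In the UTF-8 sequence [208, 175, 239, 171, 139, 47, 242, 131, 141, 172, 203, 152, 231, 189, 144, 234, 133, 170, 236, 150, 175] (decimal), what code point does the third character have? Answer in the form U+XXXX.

U+002F

Offset 0: leading byte 0xD0 = 11010000 → 2-byte char #1 = D0 AF.
Offset 2: leading byte 0xEF = 11101111 → 3-byte char #2 = EF AB 8B.
Offset 5: leading byte 0x2F = 00101111 → 1-byte char #3 = 2F.
Leading byte 0x2F = 00101111 matches 0xxxxxxx → 1-byte sequence.
Byte 1: 0x2F = 00101111, payload 0101111 (7 bits).
Concatenate: 0101111 = 0x2F (7 bits → U+002F).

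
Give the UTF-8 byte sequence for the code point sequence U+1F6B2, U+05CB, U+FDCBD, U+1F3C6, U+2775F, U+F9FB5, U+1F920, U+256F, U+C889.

F0 9F 9A B2 D7 8B F3 BD B2 BD F0 9F 8F 86 F0 A7 9D 9F F3 B9 BE B5 F0 9F A4 A0 E2 95 AF EC A2 89

U+1F6B2: 4-byte form → F0 9F 9A B2.
U+05CB: 2-byte form → D7 8B.
U+FDCBD: 4-byte form → F3 BD B2 BD.
U+1F3C6: 4-byte form → F0 9F 8F 86.
U+2775F: 4-byte form → F0 A7 9D 9F.
U+F9FB5: 4-byte form → F3 B9 BE B5.
U+1F920: 4-byte form → F0 9F A4 A0.
U+256F: 3-byte form → E2 95 AF.
U+C889: 3-byte form → EC A2 89.
Concatenated (32 bytes): F0 9F 9A B2 D7 8B F3 BD B2 BD F0 9F 8F 86 F0 A7 9D 9F F3 B9 BE B5 F0 9F A4 A0 E2 95 AF EC A2 89.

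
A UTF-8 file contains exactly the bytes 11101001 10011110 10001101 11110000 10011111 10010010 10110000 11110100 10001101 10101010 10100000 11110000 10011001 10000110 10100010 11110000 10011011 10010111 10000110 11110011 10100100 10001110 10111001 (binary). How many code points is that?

Byte at offset 0: 0xE9 = 11101001 → 3-byte char (#1). Advance 3.
Byte at offset 3: 0xF0 = 11110000 → 4-byte char (#2). Advance 4.
Byte at offset 7: 0xF4 = 11110100 → 4-byte char (#3). Advance 4.
Byte at offset 11: 0xF0 = 11110000 → 4-byte char (#4). Advance 4.
Byte at offset 15: 0xF0 = 11110000 → 4-byte char (#5). Advance 4.
Byte at offset 19: 0xF3 = 11110011 → 4-byte char (#6). Advance 4.
Reached end at offset 23 after 6 code points.

6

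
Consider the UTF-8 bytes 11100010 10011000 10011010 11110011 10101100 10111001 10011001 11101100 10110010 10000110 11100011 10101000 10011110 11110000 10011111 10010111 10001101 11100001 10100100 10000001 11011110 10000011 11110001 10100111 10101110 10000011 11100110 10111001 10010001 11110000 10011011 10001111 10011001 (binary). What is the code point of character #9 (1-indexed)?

Offset 0: leading byte 0xE2 = 11100010 → 3-byte char #1 = E2 98 9A.
Offset 3: leading byte 0xF3 = 11110011 → 4-byte char #2 = F3 AC B9 99.
Offset 7: leading byte 0xEC = 11101100 → 3-byte char #3 = EC B2 86.
Offset 10: leading byte 0xE3 = 11100011 → 3-byte char #4 = E3 A8 9E.
Offset 13: leading byte 0xF0 = 11110000 → 4-byte char #5 = F0 9F 97 8D.
Offset 17: leading byte 0xE1 = 11100001 → 3-byte char #6 = E1 A4 81.
Offset 20: leading byte 0xDE = 11011110 → 2-byte char #7 = DE 83.
Offset 22: leading byte 0xF1 = 11110001 → 4-byte char #8 = F1 A7 AE 83.
Offset 26: leading byte 0xE6 = 11100110 → 3-byte char #9 = E6 B9 91.
Leading byte 0xE6 = 11100110 matches 1110xxxx → 3-byte sequence.
Byte 1: 0xE6 = 11100110, payload 0110 (4 bits).
Byte 2: 0xB9 = 10111001 (10xxxxxx ✓), payload 111001.
Byte 3: 0x91 = 10010001 (10xxxxxx ✓), payload 010001.
Concatenate: 0110111001010001 = 0x6E51 (16 bits → U+6E51).

U+6E51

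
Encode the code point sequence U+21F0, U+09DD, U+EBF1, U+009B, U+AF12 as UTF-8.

E2 87 B0 E0 A7 9D EE AF B1 C2 9B EA BC 92

U+21F0: 3-byte form → E2 87 B0.
U+09DD: 3-byte form → E0 A7 9D.
U+EBF1: 3-byte form → EE AF B1.
U+009B: 2-byte form → C2 9B.
U+AF12: 3-byte form → EA BC 92.
Concatenated (14 bytes): E2 87 B0 E0 A7 9D EE AF B1 C2 9B EA BC 92.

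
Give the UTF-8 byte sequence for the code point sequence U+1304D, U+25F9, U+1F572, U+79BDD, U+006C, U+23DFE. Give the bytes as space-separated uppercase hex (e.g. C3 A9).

U+1304D: 4-byte form → F0 93 81 8D.
U+25F9: 3-byte form → E2 97 B9.
U+1F572: 4-byte form → F0 9F 95 B2.
U+79BDD: 4-byte form → F1 B9 AF 9D.
U+006C: 1-byte form → 6C.
U+23DFE: 4-byte form → F0 A3 B7 BE.
Concatenated (20 bytes): F0 93 81 8D E2 97 B9 F0 9F 95 B2 F1 B9 AF 9D 6C F0 A3 B7 BE.

F0 93 81 8D E2 97 B9 F0 9F 95 B2 F1 B9 AF 9D 6C F0 A3 B7 BE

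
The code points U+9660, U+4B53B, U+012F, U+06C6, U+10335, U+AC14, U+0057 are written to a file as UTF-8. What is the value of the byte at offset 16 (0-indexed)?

0xB0

U+9660 → 3-byte form E9 99 A0 at offsets 0–2.
U+4B53B → 4-byte form F1 8B 94 BB at offsets 3–6.
U+012F → 2-byte form C4 AF at offsets 7–8.
U+06C6 → 2-byte form DB 86 at offsets 9–10.
U+10335 → 4-byte form F0 90 8C B5 at offsets 11–14.
U+AC14 → 3-byte form EA B0 94 at offsets 15–17.
Offset 16 falls in char 6's range; it's byte 2 of EA B0 94 = 0xB0.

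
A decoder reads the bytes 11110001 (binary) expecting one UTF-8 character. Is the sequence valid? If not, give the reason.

invalid (sequence truncated)

Leading byte 0xF1 = 11110001 → 4-byte form, but only 1 byte is present.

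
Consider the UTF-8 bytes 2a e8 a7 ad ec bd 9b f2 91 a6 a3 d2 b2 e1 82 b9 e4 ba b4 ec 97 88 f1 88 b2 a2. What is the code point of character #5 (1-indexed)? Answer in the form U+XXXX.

Offset 0: leading byte 0x2A = 00101010 → 1-byte char #1 = 2A.
Offset 1: leading byte 0xE8 = 11101000 → 3-byte char #2 = E8 A7 AD.
Offset 4: leading byte 0xEC = 11101100 → 3-byte char #3 = EC BD 9B.
Offset 7: leading byte 0xF2 = 11110010 → 4-byte char #4 = F2 91 A6 A3.
Offset 11: leading byte 0xD2 = 11010010 → 2-byte char #5 = D2 B2.
Leading byte 0xD2 = 11010010 matches 110xxxxx → 2-byte sequence.
Byte 1: 0xD2 = 11010010, payload 10010 (5 bits).
Byte 2: 0xB2 = 10110010 (10xxxxxx ✓), payload 110010.
Concatenate: 10010110010 = 0x4B2 (11 bits → U+04B2).

U+04B2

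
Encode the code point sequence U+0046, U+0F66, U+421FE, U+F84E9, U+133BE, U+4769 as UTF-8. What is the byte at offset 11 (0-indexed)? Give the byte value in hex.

U+0046 → 1-byte form 46 at offsets 0–0.
U+0F66 → 3-byte form E0 BD A6 at offsets 1–3.
U+421FE → 4-byte form F1 82 87 BE at offsets 4–7.
U+F84E9 → 4-byte form F3 B8 93 A9 at offsets 8–11.
Offset 11 falls in char 4's range; it's byte 4 of F3 B8 93 A9 = 0xA9.

0xA9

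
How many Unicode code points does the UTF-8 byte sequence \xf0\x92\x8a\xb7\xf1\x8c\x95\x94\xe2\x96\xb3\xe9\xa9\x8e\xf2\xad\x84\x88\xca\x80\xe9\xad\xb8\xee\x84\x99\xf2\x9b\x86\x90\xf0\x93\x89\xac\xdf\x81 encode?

Byte at offset 0: 0xF0 = 11110000 → 4-byte char (#1). Advance 4.
Byte at offset 4: 0xF1 = 11110001 → 4-byte char (#2). Advance 4.
Byte at offset 8: 0xE2 = 11100010 → 3-byte char (#3). Advance 3.
Byte at offset 11: 0xE9 = 11101001 → 3-byte char (#4). Advance 3.
Byte at offset 14: 0xF2 = 11110010 → 4-byte char (#5). Advance 4.
Byte at offset 18: 0xCA = 11001010 → 2-byte char (#6). Advance 2.
Byte at offset 20: 0xE9 = 11101001 → 3-byte char (#7). Advance 3.
Byte at offset 23: 0xEE = 11101110 → 3-byte char (#8). Advance 3.
Byte at offset 26: 0xF2 = 11110010 → 4-byte char (#9). Advance 4.
Byte at offset 30: 0xF0 = 11110000 → 4-byte char (#10). Advance 4.
Byte at offset 34: 0xDF = 11011111 → 2-byte char (#11). Advance 2.
Reached end at offset 36 after 11 code points.

11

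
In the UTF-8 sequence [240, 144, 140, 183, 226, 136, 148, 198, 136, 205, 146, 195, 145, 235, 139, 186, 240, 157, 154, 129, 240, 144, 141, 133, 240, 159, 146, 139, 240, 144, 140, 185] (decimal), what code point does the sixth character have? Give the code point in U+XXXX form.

U+B2FA

Offset 0: leading byte 0xF0 = 11110000 → 4-byte char #1 = F0 90 8C B7.
Offset 4: leading byte 0xE2 = 11100010 → 3-byte char #2 = E2 88 94.
Offset 7: leading byte 0xC6 = 11000110 → 2-byte char #3 = C6 88.
Offset 9: leading byte 0xCD = 11001101 → 2-byte char #4 = CD 92.
Offset 11: leading byte 0xC3 = 11000011 → 2-byte char #5 = C3 91.
Offset 13: leading byte 0xEB = 11101011 → 3-byte char #6 = EB 8B BA.
Leading byte 0xEB = 11101011 matches 1110xxxx → 3-byte sequence.
Byte 1: 0xEB = 11101011, payload 1011 (4 bits).
Byte 2: 0x8B = 10001011 (10xxxxxx ✓), payload 001011.
Byte 3: 0xBA = 10111010 (10xxxxxx ✓), payload 111010.
Concatenate: 1011001011111010 = 0xB2FA (16 bits → U+B2FA).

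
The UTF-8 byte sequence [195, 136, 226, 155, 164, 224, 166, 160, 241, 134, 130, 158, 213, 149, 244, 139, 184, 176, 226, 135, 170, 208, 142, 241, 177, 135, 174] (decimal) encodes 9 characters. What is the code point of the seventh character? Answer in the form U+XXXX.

U+21EA

Offset 0: leading byte 0xC3 = 11000011 → 2-byte char #1 = C3 88.
Offset 2: leading byte 0xE2 = 11100010 → 3-byte char #2 = E2 9B A4.
Offset 5: leading byte 0xE0 = 11100000 → 3-byte char #3 = E0 A6 A0.
Offset 8: leading byte 0xF1 = 11110001 → 4-byte char #4 = F1 86 82 9E.
Offset 12: leading byte 0xD5 = 11010101 → 2-byte char #5 = D5 95.
Offset 14: leading byte 0xF4 = 11110100 → 4-byte char #6 = F4 8B B8 B0.
Offset 18: leading byte 0xE2 = 11100010 → 3-byte char #7 = E2 87 AA.
Leading byte 0xE2 = 11100010 matches 1110xxxx → 3-byte sequence.
Byte 1: 0xE2 = 11100010, payload 0010 (4 bits).
Byte 2: 0x87 = 10000111 (10xxxxxx ✓), payload 000111.
Byte 3: 0xAA = 10101010 (10xxxxxx ✓), payload 101010.
Concatenate: 0010000111101010 = 0x21EA (16 bits → U+21EA).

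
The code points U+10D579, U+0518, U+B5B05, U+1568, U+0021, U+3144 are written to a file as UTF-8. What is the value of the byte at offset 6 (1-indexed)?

0x98

1-indexed offset 6 is 0-indexed offset 5.
U+10D579 → 4-byte form F4 8D 95 B9 at offsets 0–3.
U+0518 → 2-byte form D4 98 at offsets 4–5.
Offset 5 falls in char 2's range; it's byte 2 of D4 98 = 0x98.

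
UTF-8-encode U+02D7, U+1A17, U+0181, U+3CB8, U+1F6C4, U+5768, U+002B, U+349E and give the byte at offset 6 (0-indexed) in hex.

U+02D7 → 2-byte form CB 97 at offsets 0–1.
U+1A17 → 3-byte form E1 A8 97 at offsets 2–4.
U+0181 → 2-byte form C6 81 at offsets 5–6.
Offset 6 falls in char 3's range; it's byte 2 of C6 81 = 0x81.

0x81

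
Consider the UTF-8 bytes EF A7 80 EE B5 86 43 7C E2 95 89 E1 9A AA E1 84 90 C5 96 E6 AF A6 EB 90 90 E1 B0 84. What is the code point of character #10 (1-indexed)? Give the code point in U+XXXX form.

U+B410

Offset 0: leading byte 0xEF = 11101111 → 3-byte char #1 = EF A7 80.
Offset 3: leading byte 0xEE = 11101110 → 3-byte char #2 = EE B5 86.
Offset 6: leading byte 0x43 = 01000011 → 1-byte char #3 = 43.
Offset 7: leading byte 0x7C = 01111100 → 1-byte char #4 = 7C.
Offset 8: leading byte 0xE2 = 11100010 → 3-byte char #5 = E2 95 89.
Offset 11: leading byte 0xE1 = 11100001 → 3-byte char #6 = E1 9A AA.
Offset 14: leading byte 0xE1 = 11100001 → 3-byte char #7 = E1 84 90.
Offset 17: leading byte 0xC5 = 11000101 → 2-byte char #8 = C5 96.
Offset 19: leading byte 0xE6 = 11100110 → 3-byte char #9 = E6 AF A6.
Offset 22: leading byte 0xEB = 11101011 → 3-byte char #10 = EB 90 90.
Leading byte 0xEB = 11101011 matches 1110xxxx → 3-byte sequence.
Byte 1: 0xEB = 11101011, payload 1011 (4 bits).
Byte 2: 0x90 = 10010000 (10xxxxxx ✓), payload 010000.
Byte 3: 0x90 = 10010000 (10xxxxxx ✓), payload 010000.
Concatenate: 1011010000010000 = 0xB410 (16 bits → U+B410).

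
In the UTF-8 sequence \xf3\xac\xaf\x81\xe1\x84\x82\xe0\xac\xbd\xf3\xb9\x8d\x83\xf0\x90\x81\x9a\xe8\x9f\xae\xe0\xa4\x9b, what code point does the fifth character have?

U+1005A

Offset 0: leading byte 0xF3 = 11110011 → 4-byte char #1 = F3 AC AF 81.
Offset 4: leading byte 0xE1 = 11100001 → 3-byte char #2 = E1 84 82.
Offset 7: leading byte 0xE0 = 11100000 → 3-byte char #3 = E0 AC BD.
Offset 10: leading byte 0xF3 = 11110011 → 4-byte char #4 = F3 B9 8D 83.
Offset 14: leading byte 0xF0 = 11110000 → 4-byte char #5 = F0 90 81 9A.
Leading byte 0xF0 = 11110000 matches 11110xxx → 4-byte sequence.
Byte 1: 0xF0 = 11110000, payload 000 (3 bits).
Byte 2: 0x90 = 10010000 (10xxxxxx ✓), payload 010000.
Byte 3: 0x81 = 10000001 (10xxxxxx ✓), payload 000001.
Byte 4: 0x9A = 10011010 (10xxxxxx ✓), payload 011010.
Concatenate: 000010000000001011010 = 0x1005A (21 bits → U+1005A).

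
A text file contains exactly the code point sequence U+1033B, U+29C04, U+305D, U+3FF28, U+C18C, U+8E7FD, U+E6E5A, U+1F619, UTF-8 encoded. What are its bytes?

U+1033B: 4-byte form → F0 90 8C BB.
U+29C04: 4-byte form → F0 A9 B0 84.
U+305D: 3-byte form → E3 81 9D.
U+3FF28: 4-byte form → F0 BF BC A8.
U+C18C: 3-byte form → EC 86 8C.
U+8E7FD: 4-byte form → F2 8E 9F BD.
U+E6E5A: 4-byte form → F3 A6 B9 9A.
U+1F619: 4-byte form → F0 9F 98 99.
Concatenated (30 bytes): F0 90 8C BB F0 A9 B0 84 E3 81 9D F0 BF BC A8 EC 86 8C F2 8E 9F BD F3 A6 B9 9A F0 9F 98 99.

F0 90 8C BB F0 A9 B0 84 E3 81 9D F0 BF BC A8 EC 86 8C F2 8E 9F BD F3 A6 B9 9A F0 9F 98 99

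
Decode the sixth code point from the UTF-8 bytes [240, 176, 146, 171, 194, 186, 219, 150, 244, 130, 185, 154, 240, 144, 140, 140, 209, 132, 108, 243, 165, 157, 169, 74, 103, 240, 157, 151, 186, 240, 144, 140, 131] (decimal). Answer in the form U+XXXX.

U+0444

Offset 0: leading byte 0xF0 = 11110000 → 4-byte char #1 = F0 B0 92 AB.
Offset 4: leading byte 0xC2 = 11000010 → 2-byte char #2 = C2 BA.
Offset 6: leading byte 0xDB = 11011011 → 2-byte char #3 = DB 96.
Offset 8: leading byte 0xF4 = 11110100 → 4-byte char #4 = F4 82 B9 9A.
Offset 12: leading byte 0xF0 = 11110000 → 4-byte char #5 = F0 90 8C 8C.
Offset 16: leading byte 0xD1 = 11010001 → 2-byte char #6 = D1 84.
Leading byte 0xD1 = 11010001 matches 110xxxxx → 2-byte sequence.
Byte 1: 0xD1 = 11010001, payload 10001 (5 bits).
Byte 2: 0x84 = 10000100 (10xxxxxx ✓), payload 000100.
Concatenate: 10001000100 = 0x444 (11 bits → U+0444).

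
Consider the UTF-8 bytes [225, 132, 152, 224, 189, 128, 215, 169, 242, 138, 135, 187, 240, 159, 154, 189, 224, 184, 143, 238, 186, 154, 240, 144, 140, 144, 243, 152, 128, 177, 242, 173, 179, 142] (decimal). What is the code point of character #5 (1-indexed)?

U+1F6BD

Offset 0: leading byte 0xE1 = 11100001 → 3-byte char #1 = E1 84 98.
Offset 3: leading byte 0xE0 = 11100000 → 3-byte char #2 = E0 BD 80.
Offset 6: leading byte 0xD7 = 11010111 → 2-byte char #3 = D7 A9.
Offset 8: leading byte 0xF2 = 11110010 → 4-byte char #4 = F2 8A 87 BB.
Offset 12: leading byte 0xF0 = 11110000 → 4-byte char #5 = F0 9F 9A BD.
Leading byte 0xF0 = 11110000 matches 11110xxx → 4-byte sequence.
Byte 1: 0xF0 = 11110000, payload 000 (3 bits).
Byte 2: 0x9F = 10011111 (10xxxxxx ✓), payload 011111.
Byte 3: 0x9A = 10011010 (10xxxxxx ✓), payload 011010.
Byte 4: 0xBD = 10111101 (10xxxxxx ✓), payload 111101.
Concatenate: 000011111011010111101 = 0x1F6BD (21 bits → U+1F6BD).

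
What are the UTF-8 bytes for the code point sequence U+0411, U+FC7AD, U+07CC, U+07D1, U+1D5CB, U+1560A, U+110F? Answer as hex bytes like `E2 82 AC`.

D0 91 F3 BC 9E AD DF 8C DF 91 F0 9D 97 8B F0 95 98 8A E1 84 8F

U+0411: 2-byte form → D0 91.
U+FC7AD: 4-byte form → F3 BC 9E AD.
U+07CC: 2-byte form → DF 8C.
U+07D1: 2-byte form → DF 91.
U+1D5CB: 4-byte form → F0 9D 97 8B.
U+1560A: 4-byte form → F0 95 98 8A.
U+110F: 3-byte form → E1 84 8F.
Concatenated (21 bytes): D0 91 F3 BC 9E AD DF 8C DF 91 F0 9D 97 8B F0 95 98 8A E1 84 8F.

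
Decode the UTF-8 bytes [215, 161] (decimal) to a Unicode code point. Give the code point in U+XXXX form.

U+05E1

Leading byte 0xD7 = 11010111 matches 110xxxxx → 2-byte sequence.
Byte 1: 0xD7 = 11010111, payload 10111 (5 bits).
Byte 2: 0xA1 = 10100001 (10xxxxxx ✓), payload 100001.
Concatenate: 10111100001 = 0x5E1 (11 bits → U+05E1).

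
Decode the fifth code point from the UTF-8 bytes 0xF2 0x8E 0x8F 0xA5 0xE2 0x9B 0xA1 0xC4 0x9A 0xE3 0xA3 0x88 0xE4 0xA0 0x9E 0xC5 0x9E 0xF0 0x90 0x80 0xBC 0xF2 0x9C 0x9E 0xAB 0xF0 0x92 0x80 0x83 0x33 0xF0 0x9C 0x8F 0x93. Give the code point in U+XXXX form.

Offset 0: leading byte 0xF2 = 11110010 → 4-byte char #1 = F2 8E 8F A5.
Offset 4: leading byte 0xE2 = 11100010 → 3-byte char #2 = E2 9B A1.
Offset 7: leading byte 0xC4 = 11000100 → 2-byte char #3 = C4 9A.
Offset 9: leading byte 0xE3 = 11100011 → 3-byte char #4 = E3 A3 88.
Offset 12: leading byte 0xE4 = 11100100 → 3-byte char #5 = E4 A0 9E.
Leading byte 0xE4 = 11100100 matches 1110xxxx → 3-byte sequence.
Byte 1: 0xE4 = 11100100, payload 0100 (4 bits).
Byte 2: 0xA0 = 10100000 (10xxxxxx ✓), payload 100000.
Byte 3: 0x9E = 10011110 (10xxxxxx ✓), payload 011110.
Concatenate: 0100100000011110 = 0x481E (16 bits → U+481E).

U+481E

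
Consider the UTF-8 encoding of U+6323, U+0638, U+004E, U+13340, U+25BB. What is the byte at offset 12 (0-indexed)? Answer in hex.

U+6323 → 3-byte form E6 8C A3 at offsets 0–2.
U+0638 → 2-byte form D8 B8 at offsets 3–4.
U+004E → 1-byte form 4E at offsets 5–5.
U+13340 → 4-byte form F0 93 8D 80 at offsets 6–9.
U+25BB → 3-byte form E2 96 BB at offsets 10–12.
Offset 12 falls in char 5's range; it's byte 3 of E2 96 BB = 0xBB.

0xBB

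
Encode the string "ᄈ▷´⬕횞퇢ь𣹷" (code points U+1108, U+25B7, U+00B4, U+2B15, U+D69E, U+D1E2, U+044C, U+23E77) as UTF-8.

E1 84 88 E2 96 B7 C2 B4 E2 AC 95 ED 9A 9E ED 87 A2 D1 8C F0 A3 B9 B7

U+1108: 3-byte form → E1 84 88.
U+25B7: 3-byte form → E2 96 B7.
U+00B4: 2-byte form → C2 B4.
U+2B15: 3-byte form → E2 AC 95.
U+D69E: 3-byte form → ED 9A 9E.
U+D1E2: 3-byte form → ED 87 A2.
U+044C: 2-byte form → D1 8C.
U+23E77: 4-byte form → F0 A3 B9 B7.
Concatenated (23 bytes): E1 84 88 E2 96 B7 C2 B4 E2 AC 95 ED 9A 9E ED 87 A2 D1 8C F0 A3 B9 B7.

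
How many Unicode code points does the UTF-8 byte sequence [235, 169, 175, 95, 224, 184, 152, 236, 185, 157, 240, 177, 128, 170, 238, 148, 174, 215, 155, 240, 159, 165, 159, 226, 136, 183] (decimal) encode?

9

Byte at offset 0: 0xEB = 11101011 → 3-byte char (#1). Advance 3.
Byte at offset 3: 0x5F = 01011111 → 1-byte char (#2). Advance 1.
Byte at offset 4: 0xE0 = 11100000 → 3-byte char (#3). Advance 3.
Byte at offset 7: 0xEC = 11101100 → 3-byte char (#4). Advance 3.
Byte at offset 10: 0xF0 = 11110000 → 4-byte char (#5). Advance 4.
Byte at offset 14: 0xEE = 11101110 → 3-byte char (#6). Advance 3.
Byte at offset 17: 0xD7 = 11010111 → 2-byte char (#7). Advance 2.
Byte at offset 19: 0xF0 = 11110000 → 4-byte char (#8). Advance 4.
Byte at offset 23: 0xE2 = 11100010 → 3-byte char (#9). Advance 3.
Reached end at offset 26 after 9 code points.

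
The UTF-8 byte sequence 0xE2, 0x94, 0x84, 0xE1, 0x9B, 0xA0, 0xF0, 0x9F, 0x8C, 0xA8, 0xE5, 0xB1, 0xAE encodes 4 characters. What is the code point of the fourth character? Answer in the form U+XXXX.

Offset 0: leading byte 0xE2 = 11100010 → 3-byte char #1 = E2 94 84.
Offset 3: leading byte 0xE1 = 11100001 → 3-byte char #2 = E1 9B A0.
Offset 6: leading byte 0xF0 = 11110000 → 4-byte char #3 = F0 9F 8C A8.
Offset 10: leading byte 0xE5 = 11100101 → 3-byte char #4 = E5 B1 AE.
Leading byte 0xE5 = 11100101 matches 1110xxxx → 3-byte sequence.
Byte 1: 0xE5 = 11100101, payload 0101 (4 bits).
Byte 2: 0xB1 = 10110001 (10xxxxxx ✓), payload 110001.
Byte 3: 0xAE = 10101110 (10xxxxxx ✓), payload 101110.
Concatenate: 0101110001101110 = 0x5C6E (16 bits → U+5C6E).

U+5C6E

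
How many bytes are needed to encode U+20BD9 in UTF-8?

4

U+20BD9 = 0x20BD9. UTF-8 uses 1 byte below 0x80, 2 below 0x800, 3 below 0x10000, 4 up to 0x10FFFF. 0x20BD9 is in U+10000–U+10FFFF → 4 bytes.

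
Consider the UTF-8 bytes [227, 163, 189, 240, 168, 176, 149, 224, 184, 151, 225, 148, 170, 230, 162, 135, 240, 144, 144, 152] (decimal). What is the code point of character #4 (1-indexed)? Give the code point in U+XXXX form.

Offset 0: leading byte 0xE3 = 11100011 → 3-byte char #1 = E3 A3 BD.
Offset 3: leading byte 0xF0 = 11110000 → 4-byte char #2 = F0 A8 B0 95.
Offset 7: leading byte 0xE0 = 11100000 → 3-byte char #3 = E0 B8 97.
Offset 10: leading byte 0xE1 = 11100001 → 3-byte char #4 = E1 94 AA.
Leading byte 0xE1 = 11100001 matches 1110xxxx → 3-byte sequence.
Byte 1: 0xE1 = 11100001, payload 0001 (4 bits).
Byte 2: 0x94 = 10010100 (10xxxxxx ✓), payload 010100.
Byte 3: 0xAA = 10101010 (10xxxxxx ✓), payload 101010.
Concatenate: 0001010100101010 = 0x152A (16 bits → U+152A).

U+152A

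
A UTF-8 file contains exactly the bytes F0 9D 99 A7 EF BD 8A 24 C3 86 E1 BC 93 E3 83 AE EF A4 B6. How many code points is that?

7

Byte at offset 0: 0xF0 = 11110000 → 4-byte char (#1). Advance 4.
Byte at offset 4: 0xEF = 11101111 → 3-byte char (#2). Advance 3.
Byte at offset 7: 0x24 = 00100100 → 1-byte char (#3). Advance 1.
Byte at offset 8: 0xC3 = 11000011 → 2-byte char (#4). Advance 2.
Byte at offset 10: 0xE1 = 11100001 → 3-byte char (#5). Advance 3.
Byte at offset 13: 0xE3 = 11100011 → 3-byte char (#6). Advance 3.
Byte at offset 16: 0xEF = 11101111 → 3-byte char (#7). Advance 3.
Reached end at offset 19 after 7 code points.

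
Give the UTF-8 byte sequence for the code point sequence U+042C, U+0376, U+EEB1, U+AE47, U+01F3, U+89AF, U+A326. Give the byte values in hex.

U+042C: 2-byte form → D0 AC.
U+0376: 2-byte form → CD B6.
U+EEB1: 3-byte form → EE BA B1.
U+AE47: 3-byte form → EA B9 87.
U+01F3: 2-byte form → C7 B3.
U+89AF: 3-byte form → E8 A6 AF.
U+A326: 3-byte form → EA 8C A6.
Concatenated (18 bytes): D0 AC CD B6 EE BA B1 EA B9 87 C7 B3 E8 A6 AF EA 8C A6.

D0 AC CD B6 EE BA B1 EA B9 87 C7 B3 E8 A6 AF EA 8C A6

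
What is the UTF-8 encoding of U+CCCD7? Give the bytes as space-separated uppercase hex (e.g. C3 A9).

F3 8C B3 97

U+CCCD7 = 0xCCCD7 = 838871 decimal. In range U+10000–U+10FFFF → 4-byte form: 11110xxx 10xxxxxx 10xxxxxx 10xxxxxx.
Binary (21 bits): 011001100110011010111.
Split 3+6+6+6: 011 | 001100 | 110011 | 010111.
Byte 1: 11110011 = 0xF3.
Byte 2: 10001100 = 0x8C.
Byte 3: 10110011 = 0xB3.
Byte 4: 10010111 = 0x97.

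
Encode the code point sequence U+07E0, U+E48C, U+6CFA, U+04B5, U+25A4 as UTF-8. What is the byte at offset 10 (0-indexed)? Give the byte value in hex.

U+07E0 → 2-byte form DF A0 at offsets 0–1.
U+E48C → 3-byte form EE 92 8C at offsets 2–4.
U+6CFA → 3-byte form E6 B3 BA at offsets 5–7.
U+04B5 → 2-byte form D2 B5 at offsets 8–9.
U+25A4 → 3-byte form E2 96 A4 at offsets 10–12.
Offset 10 falls in char 5's range; it's byte 1 of E2 96 A4 = 0xE2.

0xE2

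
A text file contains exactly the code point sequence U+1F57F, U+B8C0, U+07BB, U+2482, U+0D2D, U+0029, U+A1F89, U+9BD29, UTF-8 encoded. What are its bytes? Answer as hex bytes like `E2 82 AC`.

U+1F57F: 4-byte form → F0 9F 95 BF.
U+B8C0: 3-byte form → EB A3 80.
U+07BB: 2-byte form → DE BB.
U+2482: 3-byte form → E2 92 82.
U+0D2D: 3-byte form → E0 B4 AD.
U+0029: 1-byte form → 29.
U+A1F89: 4-byte form → F2 A1 BE 89.
U+9BD29: 4-byte form → F2 9B B4 A9.
Concatenated (24 bytes): F0 9F 95 BF EB A3 80 DE BB E2 92 82 E0 B4 AD 29 F2 A1 BE 89 F2 9B B4 A9.

F0 9F 95 BF EB A3 80 DE BB E2 92 82 E0 B4 AD 29 F2 A1 BE 89 F2 9B B4 A9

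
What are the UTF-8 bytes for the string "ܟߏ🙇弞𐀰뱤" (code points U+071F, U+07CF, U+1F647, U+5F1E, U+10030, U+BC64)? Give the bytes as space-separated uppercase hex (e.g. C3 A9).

DC 9F DF 8F F0 9F 99 87 E5 BC 9E F0 90 80 B0 EB B1 A4

U+071F: 2-byte form → DC 9F.
U+07CF: 2-byte form → DF 8F.
U+1F647: 4-byte form → F0 9F 99 87.
U+5F1E: 3-byte form → E5 BC 9E.
U+10030: 4-byte form → F0 90 80 B0.
U+BC64: 3-byte form → EB B1 A4.
Concatenated (18 bytes): DC 9F DF 8F F0 9F 99 87 E5 BC 9E F0 90 80 B0 EB B1 A4.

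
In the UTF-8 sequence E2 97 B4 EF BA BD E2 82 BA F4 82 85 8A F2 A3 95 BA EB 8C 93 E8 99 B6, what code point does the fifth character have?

U+A357A

Offset 0: leading byte 0xE2 = 11100010 → 3-byte char #1 = E2 97 B4.
Offset 3: leading byte 0xEF = 11101111 → 3-byte char #2 = EF BA BD.
Offset 6: leading byte 0xE2 = 11100010 → 3-byte char #3 = E2 82 BA.
Offset 9: leading byte 0xF4 = 11110100 → 4-byte char #4 = F4 82 85 8A.
Offset 13: leading byte 0xF2 = 11110010 → 4-byte char #5 = F2 A3 95 BA.
Leading byte 0xF2 = 11110010 matches 11110xxx → 4-byte sequence.
Byte 1: 0xF2 = 11110010, payload 010 (3 bits).
Byte 2: 0xA3 = 10100011 (10xxxxxx ✓), payload 100011.
Byte 3: 0x95 = 10010101 (10xxxxxx ✓), payload 010101.
Byte 4: 0xBA = 10111010 (10xxxxxx ✓), payload 111010.
Concatenate: 010100011010101111010 = 0xA357A (21 bits → U+A357A).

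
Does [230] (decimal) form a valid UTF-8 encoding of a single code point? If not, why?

Leading byte 0xE6 = 11100110 → 3-byte form, but only 1 byte is present.

invalid (sequence truncated)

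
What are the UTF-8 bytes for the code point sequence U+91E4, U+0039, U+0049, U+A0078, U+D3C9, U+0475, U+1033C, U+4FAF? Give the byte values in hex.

E9 87 A4 39 49 F2 A0 81 B8 ED 8F 89 D1 B5 F0 90 8C BC E4 BE AF

U+91E4: 3-byte form → E9 87 A4.
U+0039: 1-byte form → 39.
U+0049: 1-byte form → 49.
U+A0078: 4-byte form → F2 A0 81 B8.
U+D3C9: 3-byte form → ED 8F 89.
U+0475: 2-byte form → D1 B5.
U+1033C: 4-byte form → F0 90 8C BC.
U+4FAF: 3-byte form → E4 BE AF.
Concatenated (21 bytes): E9 87 A4 39 49 F2 A0 81 B8 ED 8F 89 D1 B5 F0 90 8C BC E4 BE AF.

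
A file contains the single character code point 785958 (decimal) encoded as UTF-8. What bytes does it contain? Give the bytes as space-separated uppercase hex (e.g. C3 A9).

F2 BF B8 A6

U+BFE26 = 0xBFE26 = 785958 decimal. In range U+10000–U+10FFFF → 4-byte form: 11110xxx 10xxxxxx 10xxxxxx 10xxxxxx.
Binary (21 bits): 010111111111000100110.
Split 3+6+6+6: 010 | 111111 | 111000 | 100110.
Byte 1: 11110010 = 0xF2.
Byte 2: 10111111 = 0xBF.
Byte 3: 10111000 = 0xB8.
Byte 4: 10100110 = 0xA6.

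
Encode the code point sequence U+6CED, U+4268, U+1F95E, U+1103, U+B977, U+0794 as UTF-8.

U+6CED: 3-byte form → E6 B3 AD.
U+4268: 3-byte form → E4 89 A8.
U+1F95E: 4-byte form → F0 9F A5 9E.
U+1103: 3-byte form → E1 84 83.
U+B977: 3-byte form → EB A5 B7.
U+0794: 2-byte form → DE 94.
Concatenated (18 bytes): E6 B3 AD E4 89 A8 F0 9F A5 9E E1 84 83 EB A5 B7 DE 94.

E6 B3 AD E4 89 A8 F0 9F A5 9E E1 84 83 EB A5 B7 DE 94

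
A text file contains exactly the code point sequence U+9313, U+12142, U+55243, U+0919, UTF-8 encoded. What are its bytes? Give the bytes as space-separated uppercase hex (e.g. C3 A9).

U+9313: 3-byte form → E9 8C 93.
U+12142: 4-byte form → F0 92 85 82.
U+55243: 4-byte form → F1 95 89 83.
U+0919: 3-byte form → E0 A4 99.
Concatenated (14 bytes): E9 8C 93 F0 92 85 82 F1 95 89 83 E0 A4 99.

E9 8C 93 F0 92 85 82 F1 95 89 83 E0 A4 99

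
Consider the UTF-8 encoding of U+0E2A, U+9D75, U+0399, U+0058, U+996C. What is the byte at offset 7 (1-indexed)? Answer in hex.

0xCE

1-indexed offset 7 is 0-indexed offset 6.
U+0E2A → 3-byte form E0 B8 AA at offsets 0–2.
U+9D75 → 3-byte form E9 B5 B5 at offsets 3–5.
U+0399 → 2-byte form CE 99 at offsets 6–7.
Offset 6 falls in char 3's range; it's byte 1 of CE 99 = 0xCE.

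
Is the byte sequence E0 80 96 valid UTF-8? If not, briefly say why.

invalid (overlong encoding)

Leading byte 0xE0 = 11100000 → 3-byte form.
Continuation bytes all match 10xxxxxx. Payload decodes to 0x16.
But 0x16 < 0x800, the minimum for a 3-byte sequence — this is an overlong encoding.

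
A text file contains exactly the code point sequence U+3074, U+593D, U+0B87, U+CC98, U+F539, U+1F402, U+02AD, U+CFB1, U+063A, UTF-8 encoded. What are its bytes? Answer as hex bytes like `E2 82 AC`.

U+3074: 3-byte form → E3 81 B4.
U+593D: 3-byte form → E5 A4 BD.
U+0B87: 3-byte form → E0 AE 87.
U+CC98: 3-byte form → EC B2 98.
U+F539: 3-byte form → EF 94 B9.
U+1F402: 4-byte form → F0 9F 90 82.
U+02AD: 2-byte form → CA AD.
U+CFB1: 3-byte form → EC BE B1.
U+063A: 2-byte form → D8 BA.
Concatenated (26 bytes): E3 81 B4 E5 A4 BD E0 AE 87 EC B2 98 EF 94 B9 F0 9F 90 82 CA AD EC BE B1 D8 BA.

E3 81 B4 E5 A4 BD E0 AE 87 EC B2 98 EF 94 B9 F0 9F 90 82 CA AD EC BE B1 D8 BA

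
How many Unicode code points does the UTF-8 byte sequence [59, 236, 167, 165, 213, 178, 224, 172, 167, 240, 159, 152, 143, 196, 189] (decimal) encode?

Byte at offset 0: 0x3B = 00111011 → 1-byte char (#1). Advance 1.
Byte at offset 1: 0xEC = 11101100 → 3-byte char (#2). Advance 3.
Byte at offset 4: 0xD5 = 11010101 → 2-byte char (#3). Advance 2.
Byte at offset 6: 0xE0 = 11100000 → 3-byte char (#4). Advance 3.
Byte at offset 9: 0xF0 = 11110000 → 4-byte char (#5). Advance 4.
Byte at offset 13: 0xC4 = 11000100 → 2-byte char (#6). Advance 2.
Reached end at offset 15 after 6 code points.

6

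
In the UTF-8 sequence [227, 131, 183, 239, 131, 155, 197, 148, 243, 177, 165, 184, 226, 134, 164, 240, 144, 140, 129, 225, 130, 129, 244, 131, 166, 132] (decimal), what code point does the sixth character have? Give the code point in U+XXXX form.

Offset 0: leading byte 0xE3 = 11100011 → 3-byte char #1 = E3 83 B7.
Offset 3: leading byte 0xEF = 11101111 → 3-byte char #2 = EF 83 9B.
Offset 6: leading byte 0xC5 = 11000101 → 2-byte char #3 = C5 94.
Offset 8: leading byte 0xF3 = 11110011 → 4-byte char #4 = F3 B1 A5 B8.
Offset 12: leading byte 0xE2 = 11100010 → 3-byte char #5 = E2 86 A4.
Offset 15: leading byte 0xF0 = 11110000 → 4-byte char #6 = F0 90 8C 81.
Leading byte 0xF0 = 11110000 matches 11110xxx → 4-byte sequence.
Byte 1: 0xF0 = 11110000, payload 000 (3 bits).
Byte 2: 0x90 = 10010000 (10xxxxxx ✓), payload 010000.
Byte 3: 0x8C = 10001100 (10xxxxxx ✓), payload 001100.
Byte 4: 0x81 = 10000001 (10xxxxxx ✓), payload 000001.
Concatenate: 000010000001100000001 = 0x10301 (21 bits → U+10301).

U+10301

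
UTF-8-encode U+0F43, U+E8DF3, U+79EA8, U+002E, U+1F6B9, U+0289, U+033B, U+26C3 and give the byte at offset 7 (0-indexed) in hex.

0xF1

U+0F43 → 3-byte form E0 BD 83 at offsets 0–2.
U+E8DF3 → 4-byte form F3 A8 B7 B3 at offsets 3–6.
U+79EA8 → 4-byte form F1 B9 BA A8 at offsets 7–10.
Offset 7 falls in char 3's range; it's byte 1 of F1 B9 BA A8 = 0xF1.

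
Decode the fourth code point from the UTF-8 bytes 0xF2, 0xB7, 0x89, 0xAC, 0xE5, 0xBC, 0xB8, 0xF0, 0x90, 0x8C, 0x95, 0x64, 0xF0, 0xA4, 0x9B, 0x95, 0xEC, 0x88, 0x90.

U+0064

Offset 0: leading byte 0xF2 = 11110010 → 4-byte char #1 = F2 B7 89 AC.
Offset 4: leading byte 0xE5 = 11100101 → 3-byte char #2 = E5 BC B8.
Offset 7: leading byte 0xF0 = 11110000 → 4-byte char #3 = F0 90 8C 95.
Offset 11: leading byte 0x64 = 01100100 → 1-byte char #4 = 64.
Leading byte 0x64 = 01100100 matches 0xxxxxxx → 1-byte sequence.
Byte 1: 0x64 = 01100100, payload 1100100 (7 bits).
Concatenate: 1100100 = 0x64 (7 bits → U+0064).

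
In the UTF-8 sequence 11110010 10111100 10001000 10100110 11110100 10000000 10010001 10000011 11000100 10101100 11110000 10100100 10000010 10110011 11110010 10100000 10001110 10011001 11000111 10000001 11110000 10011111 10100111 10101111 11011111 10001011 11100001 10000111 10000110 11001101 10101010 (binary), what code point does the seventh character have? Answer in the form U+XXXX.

U+1F9EF

Offset 0: leading byte 0xF2 = 11110010 → 4-byte char #1 = F2 BC 88 A6.
Offset 4: leading byte 0xF4 = 11110100 → 4-byte char #2 = F4 80 91 83.
Offset 8: leading byte 0xC4 = 11000100 → 2-byte char #3 = C4 AC.
Offset 10: leading byte 0xF0 = 11110000 → 4-byte char #4 = F0 A4 82 B3.
Offset 14: leading byte 0xF2 = 11110010 → 4-byte char #5 = F2 A0 8E 99.
Offset 18: leading byte 0xC7 = 11000111 → 2-byte char #6 = C7 81.
Offset 20: leading byte 0xF0 = 11110000 → 4-byte char #7 = F0 9F A7 AF.
Leading byte 0xF0 = 11110000 matches 11110xxx → 4-byte sequence.
Byte 1: 0xF0 = 11110000, payload 000 (3 bits).
Byte 2: 0x9F = 10011111 (10xxxxxx ✓), payload 011111.
Byte 3: 0xA7 = 10100111 (10xxxxxx ✓), payload 100111.
Byte 4: 0xAF = 10101111 (10xxxxxx ✓), payload 101111.
Concatenate: 000011111100111101111 = 0x1F9EF (21 bits → U+1F9EF).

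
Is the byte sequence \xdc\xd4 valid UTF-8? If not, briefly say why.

Leading byte 0xDC = 11011100 → 2-byte form.
Byte 2 is 0xD4 = 11010100, which is not 10xxxxxx — expected a continuation byte.

invalid (non-continuation byte where continuation expected)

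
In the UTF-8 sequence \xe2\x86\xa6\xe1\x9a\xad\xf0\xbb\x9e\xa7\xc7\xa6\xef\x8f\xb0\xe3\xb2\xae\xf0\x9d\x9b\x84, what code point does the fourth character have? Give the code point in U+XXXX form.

U+01E6

Offset 0: leading byte 0xE2 = 11100010 → 3-byte char #1 = E2 86 A6.
Offset 3: leading byte 0xE1 = 11100001 → 3-byte char #2 = E1 9A AD.
Offset 6: leading byte 0xF0 = 11110000 → 4-byte char #3 = F0 BB 9E A7.
Offset 10: leading byte 0xC7 = 11000111 → 2-byte char #4 = C7 A6.
Leading byte 0xC7 = 11000111 matches 110xxxxx → 2-byte sequence.
Byte 1: 0xC7 = 11000111, payload 00111 (5 bits).
Byte 2: 0xA6 = 10100110 (10xxxxxx ✓), payload 100110.
Concatenate: 00111100110 = 0x1E6 (11 bits → U+01E6).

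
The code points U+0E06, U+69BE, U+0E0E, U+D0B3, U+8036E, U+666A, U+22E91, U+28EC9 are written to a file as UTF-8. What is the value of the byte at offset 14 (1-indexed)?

0x80

1-indexed offset 14 is 0-indexed offset 13.
U+0E06 → 3-byte form E0 B8 86 at offsets 0–2.
U+69BE → 3-byte form E6 A6 BE at offsets 3–5.
U+0E0E → 3-byte form E0 B8 8E at offsets 6–8.
U+D0B3 → 3-byte form ED 82 B3 at offsets 9–11.
U+8036E → 4-byte form F2 80 8D AE at offsets 12–15.
Offset 13 falls in char 5's range; it's byte 2 of F2 80 8D AE = 0x80.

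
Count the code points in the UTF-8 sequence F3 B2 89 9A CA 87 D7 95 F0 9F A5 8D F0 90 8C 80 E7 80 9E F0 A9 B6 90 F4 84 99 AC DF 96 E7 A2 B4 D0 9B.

11

Byte at offset 0: 0xF3 = 11110011 → 4-byte char (#1). Advance 4.
Byte at offset 4: 0xCA = 11001010 → 2-byte char (#2). Advance 2.
Byte at offset 6: 0xD7 = 11010111 → 2-byte char (#3). Advance 2.
Byte at offset 8: 0xF0 = 11110000 → 4-byte char (#4). Advance 4.
Byte at offset 12: 0xF0 = 11110000 → 4-byte char (#5). Advance 4.
Byte at offset 16: 0xE7 = 11100111 → 3-byte char (#6). Advance 3.
Byte at offset 19: 0xF0 = 11110000 → 4-byte char (#7). Advance 4.
Byte at offset 23: 0xF4 = 11110100 → 4-byte char (#8). Advance 4.
Byte at offset 27: 0xDF = 11011111 → 2-byte char (#9). Advance 2.
Byte at offset 29: 0xE7 = 11100111 → 3-byte char (#10). Advance 3.
Byte at offset 32: 0xD0 = 11010000 → 2-byte char (#11). Advance 2.
Reached end at offset 34 after 11 code points.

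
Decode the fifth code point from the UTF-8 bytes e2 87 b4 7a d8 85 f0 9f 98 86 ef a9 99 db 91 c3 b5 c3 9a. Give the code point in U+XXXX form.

Offset 0: leading byte 0xE2 = 11100010 → 3-byte char #1 = E2 87 B4.
Offset 3: leading byte 0x7A = 01111010 → 1-byte char #2 = 7A.
Offset 4: leading byte 0xD8 = 11011000 → 2-byte char #3 = D8 85.
Offset 6: leading byte 0xF0 = 11110000 → 4-byte char #4 = F0 9F 98 86.
Offset 10: leading byte 0xEF = 11101111 → 3-byte char #5 = EF A9 99.
Leading byte 0xEF = 11101111 matches 1110xxxx → 3-byte sequence.
Byte 1: 0xEF = 11101111, payload 1111 (4 bits).
Byte 2: 0xA9 = 10101001 (10xxxxxx ✓), payload 101001.
Byte 3: 0x99 = 10011001 (10xxxxxx ✓), payload 011001.
Concatenate: 1111101001011001 = 0xFA59 (16 bits → U+FA59).

U+FA59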